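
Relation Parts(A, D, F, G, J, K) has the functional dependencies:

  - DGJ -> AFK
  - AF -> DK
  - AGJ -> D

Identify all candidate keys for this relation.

{A, G, J}, {D, G, J}

{A, G, J}⁺: AGJ→D adds D; DGJ→AFK adds F, K → {A, D, F, G, J, K}. Minimal: {G, J}⁺ = {G, J}; {A, J}⁺ = {A, J}; {A, G}⁺ = {A, G} — none reach the full schema.
{D, G, J}⁺: DGJ→AFK adds A, F, K → {A, D, F, G, J, K}. Minimal: {G, J}⁺ = {G, J}; {D, J}⁺ = {D, J}; {D, G}⁺ = {D, G} — none reach the full schema.
Any other superkey contains one of these as a subset, so there are no further candidate keys.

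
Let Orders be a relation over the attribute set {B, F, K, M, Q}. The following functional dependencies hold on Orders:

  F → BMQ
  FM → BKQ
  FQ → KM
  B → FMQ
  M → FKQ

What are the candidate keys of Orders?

{B}, {F}, {M}

{B}⁺: B→FMQ adds F, M, Q; M→FKQ adds K → {B, F, K, M, Q}.
{F}⁺: F→BMQ adds B, M, Q; FM→BKQ adds K → {B, F, K, M, Q}.
{M}⁺: M→FKQ adds F, K, Q; F→BMQ adds B → {B, F, K, M, Q}.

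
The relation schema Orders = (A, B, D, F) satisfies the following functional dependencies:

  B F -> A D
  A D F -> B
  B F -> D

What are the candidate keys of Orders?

{B, F}; {A, D, F}

{B, F}⁺: BF→AD adds A, D → {A, B, D, F}. Minimal: {F}⁺ = {F}; {B}⁺ = {B} — none reach the full schema.
{A, D, F}⁺: ADF→B adds B → {A, B, D, F}. Minimal: {D, F}⁺ = {D, F}; {A, F}⁺ = {A, F}; {A, D}⁺ = {A, D} — none reach the full schema.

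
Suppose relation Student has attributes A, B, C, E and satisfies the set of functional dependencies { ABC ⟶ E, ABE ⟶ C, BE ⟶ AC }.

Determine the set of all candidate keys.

{B, E}⁺: BE→AC adds A, C → {A, B, C, E}.
{A, B, C}⁺: ABC→E adds E → {A, B, C, E}.
Any other superkey contains one of these as a subset, so there are no further candidate keys.

(B, E); (A, B, C)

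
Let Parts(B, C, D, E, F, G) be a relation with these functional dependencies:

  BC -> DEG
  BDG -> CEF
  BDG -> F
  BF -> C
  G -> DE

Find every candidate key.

Attribute B never appears on the right-hand side of any dependency, so B must belong to every candidate key.
{B}⁺ = {B}, which is not all of the schema, so we must add further attributes.
{B, C}⁺: BC→DEG adds D, E, G; BDG→CEF adds F → {B, C, D, E, F, G}.
{B, F}⁺: BF→C adds C; BC→DEG adds D, E, G → {B, C, D, E, F, G}.
{B, G}⁺: G→DE adds D, E; BDG→CEF adds C, F → {B, C, D, E, F, G}.
Any other superkey contains one of these as a subset, so there are no further candidate keys.

{B, C}, {B, F}, {B, G}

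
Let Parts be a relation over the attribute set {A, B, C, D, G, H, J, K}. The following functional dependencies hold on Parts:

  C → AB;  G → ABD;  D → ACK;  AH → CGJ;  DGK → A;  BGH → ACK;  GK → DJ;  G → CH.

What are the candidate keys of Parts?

G, AH, CH, DH

{G}⁺: G→ABD adds A, B, D; D→ACK adds C, K; GK→DJ adds J; G→CH adds H → {A, B, C, D, G, H, J, K}.
{A, H}⁺: AH→CGJ adds C, G, J; C→AB adds B; G→ABD adds D; D→ACK adds K → {A, B, C, D, G, H, J, K}. Minimal: {H}⁺ = {H}; {A}⁺ = {A} — none reach the full schema.
{C, H}⁺: C→AB adds A, B; AH→CGJ adds G, J; BGH→ACK adds K; GK→DJ adds D → {A, B, C, D, G, H, J, K}. Minimal: {H}⁺ = {H}; {C}⁺ = {A, B, C} — none reach the full schema.
{D, H}⁺: D→ACK adds A, C, K; AH→CGJ adds G, J; C→AB adds B → {A, B, C, D, G, H, J, K}. Minimal: {H}⁺ = {H}; {D}⁺ = {A, B, C, D, K} — none reach the full schema.
Any other superkey contains one of these as a subset, so there are no further candidate keys.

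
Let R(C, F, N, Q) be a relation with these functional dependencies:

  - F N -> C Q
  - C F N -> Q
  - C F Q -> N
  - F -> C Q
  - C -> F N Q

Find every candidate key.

{C}; {F}

{C}⁺: C→FNQ adds F, N, Q → {C, F, N, Q}.
{F}⁺: F→CQ adds C, Q; C→FNQ adds N → {C, F, N, Q}.
Any other superkey contains one of these as a subset, so there are no further candidate keys.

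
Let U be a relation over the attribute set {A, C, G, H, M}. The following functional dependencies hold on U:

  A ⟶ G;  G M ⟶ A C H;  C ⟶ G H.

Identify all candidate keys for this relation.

Attribute M never appears on the right-hand side of any dependency, so M must belong to every candidate key.
{M}⁺ = {M}, which is not all of the schema, so we must add further attributes.
{A, M}⁺: A→G adds G; GM→ACH adds C, H → {A, C, G, H, M}.
{C, M}⁺: C→GH adds G, H; GM→ACH adds A → {A, C, G, H, M}.
{G, M}⁺: GM→ACH adds A, C, H → {A, C, G, H, M}.

AM, CM, GM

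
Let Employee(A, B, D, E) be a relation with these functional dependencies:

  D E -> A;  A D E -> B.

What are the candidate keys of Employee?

Attributes D, E never appear on any right-hand side, so every candidate key must contain {D, E}.
{D, E}⁺ = {A, B, D, E}, which is all of the schema, so {D, E} is the only candidate key.

(D, E)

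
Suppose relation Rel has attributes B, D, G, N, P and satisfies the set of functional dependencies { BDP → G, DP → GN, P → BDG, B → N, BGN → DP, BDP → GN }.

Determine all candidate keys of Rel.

{P}; {B, G}

{P}⁺: P→BDG adds B, D, G; B→N adds N → {B, D, G, N, P}.
{B, G}⁺: B→N adds N; BGN→DP adds D, P → {B, D, G, N, P}.
Any other superkey contains one of these as a subset, so there are no further candidate keys.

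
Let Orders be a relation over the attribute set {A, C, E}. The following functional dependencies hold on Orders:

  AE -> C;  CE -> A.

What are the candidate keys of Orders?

{A, E}, {C, E}

Attribute E never appears on the right-hand side of any dependency, so E must belong to every candidate key.
{E}⁺ = {E}, which is not all of the schema, so we must add further attributes.
{A, E}⁺: AE→C adds C → {A, C, E}.
{C, E}⁺: CE→A adds A → {A, C, E}.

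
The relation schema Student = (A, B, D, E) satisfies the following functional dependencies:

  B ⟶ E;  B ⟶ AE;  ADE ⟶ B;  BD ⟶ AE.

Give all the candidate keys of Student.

Attribute D never appears on the right-hand side of any dependency, so D must belong to every candidate key.
{D}⁺ = {D}, which is not all of the schema, so we must add further attributes.
{B, D}⁺: B→E adds E; B→AE adds A → {A, B, D, E}. Minimal: {D}⁺ = {D}; {B}⁺ = {A, B, E} — none reach the full schema.
{A, D, E}⁺: ADE→B adds B → {A, B, D, E}. Minimal: {D, E}⁺ = {D, E}; {A, E}⁺ = {A, E}; {A, D}⁺ = {A, D} — none reach the full schema.

{B, D}, {A, D, E}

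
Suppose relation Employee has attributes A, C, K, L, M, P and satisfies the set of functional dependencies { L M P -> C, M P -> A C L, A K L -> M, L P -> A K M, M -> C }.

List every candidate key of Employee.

{L, P}, {M, P}

{L, P}⁺: LP→AKM adds A, K, M; M→C adds C → {A, C, K, L, M, P}. Minimal: {P}⁺ = {P}; {L}⁺ = {L} — none reach the full schema.
{M, P}⁺: MP→ACL adds A, C, L; LP→AKM adds K → {A, C, K, L, M, P}. Minimal: {P}⁺ = {P}; {M}⁺ = {C, M} — none reach the full schema.
Any other superkey contains one of these as a subset, so there are no further candidate keys.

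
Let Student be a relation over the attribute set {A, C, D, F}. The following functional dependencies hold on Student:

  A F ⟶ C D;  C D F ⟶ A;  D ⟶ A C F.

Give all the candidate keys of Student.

{D}⁺: D→ACF adds A, C, F → {A, C, D, F}.
{A, F}⁺: AF→CD adds C, D → {A, C, D, F}. Minimal: {F}⁺ = {F}; {A}⁺ = {A} — none reach the full schema.

(D); (A, F)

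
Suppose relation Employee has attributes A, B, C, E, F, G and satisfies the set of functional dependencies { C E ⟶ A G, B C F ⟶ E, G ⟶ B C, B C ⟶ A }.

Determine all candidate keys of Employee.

{F, G}, {B, C, F}, {C, E, F}

{F, G}⁺: G→BC adds B, C; BC→A adds A; BCF→E adds E → {A, B, C, E, F, G}. Minimal: {G}⁺ = {A, B, C, G}; {F}⁺ = {F} — none reach the full schema.
{B, C, F}⁺: BCF→E adds E; BC→A adds A; CE→AG adds G → {A, B, C, E, F, G}. Minimal: {C, F}⁺ = {C, F}; {B, F}⁺ = {B, F}; {B, C}⁺ = {A, B, C} — none reach the full schema.
{C, E, F}⁺: CE→AG adds A, G; G→BC adds B → {A, B, C, E, F, G}. Minimal: {E, F}⁺ = {E, F}; {C, F}⁺ = {C, F}; {C, E}⁺ = {A, B, C, E, G} — none reach the full schema.
Any other superkey contains one of these as a subset, so there are no further candidate keys.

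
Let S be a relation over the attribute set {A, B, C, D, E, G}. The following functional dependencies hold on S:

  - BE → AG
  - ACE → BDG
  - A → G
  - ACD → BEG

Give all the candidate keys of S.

Attribute C never appears on the right-hand side of any dependency, so C must belong to every candidate key.
{C}⁺ = {C}, which is not all of the schema, so we must add further attributes.
{A, C, D}⁺: A→G adds G; ACD→BEG adds B, E → {A, B, C, D, E, G}. Minimal: {C, D}⁺ = {C, D}; {A, D}⁺ = {A, D, G}; {A, C}⁺ = {A, C, G} — none reach the full schema.
{A, C, E}⁺: ACE→BDG adds B, D, G → {A, B, C, D, E, G}. Minimal: {C, E}⁺ = {C, E}; {A, E}⁺ = {A, E, G}; {A, C}⁺ = {A, C, G} — none reach the full schema.
{B, C, E}⁺: BE→AG adds A, G; ACE→BDG adds D → {A, B, C, D, E, G}. Minimal: {C, E}⁺ = {C, E}; {B, E}⁺ = {A, B, E, G}; {B, C}⁺ = {B, C} — none reach the full schema.

{A, C, D}, {A, C, E}, {B, C, E}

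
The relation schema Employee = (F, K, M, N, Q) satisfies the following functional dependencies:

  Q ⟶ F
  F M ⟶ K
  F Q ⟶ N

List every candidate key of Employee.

{M, Q}

Attributes M, Q never appear on any right-hand side, so every candidate key must contain {M, Q}.
{M, Q}⁺ = {F, K, M, N, Q}, which is all of the schema, so {M, Q} is the only candidate key.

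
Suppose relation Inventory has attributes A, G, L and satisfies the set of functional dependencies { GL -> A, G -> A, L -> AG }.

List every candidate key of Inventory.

(L)

{L}⁺: L→AG adds A, G → {A, G, L}.
No other minimal superkey exists.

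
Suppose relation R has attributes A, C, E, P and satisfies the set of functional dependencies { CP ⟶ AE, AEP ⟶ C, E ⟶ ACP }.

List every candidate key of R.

{E}⁺: E→ACP adds A, C, P → {A, C, E, P}.
{C, P}⁺: CP→AE adds A, E → {A, C, E, P}. Minimal: {P}⁺ = {P}; {C}⁺ = {C} — none reach the full schema.

(E), (C, P)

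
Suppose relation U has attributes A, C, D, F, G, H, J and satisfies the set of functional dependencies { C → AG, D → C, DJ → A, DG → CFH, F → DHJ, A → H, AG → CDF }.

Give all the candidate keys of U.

{C}⁺: C→AG adds A, G; A→H adds H; AG→CDF adds D, F; F→DHJ adds J → {A, C, D, F, G, H, J}.
{D}⁺: D→C adds C; C→AG adds A, G; DG→CFH adds F, H; F→DHJ adds J → {A, C, D, F, G, H, J}.
{F}⁺: F→DHJ adds D, H, J; D→C adds C; DJ→A adds A; C→AG adds G → {A, C, D, F, G, H, J}.
{A, G}⁺: A→H adds H; AG→CDF adds C, D, F; F→DHJ adds J → {A, C, D, F, G, H, J}.

{C}, {D}, {F}, {A, G}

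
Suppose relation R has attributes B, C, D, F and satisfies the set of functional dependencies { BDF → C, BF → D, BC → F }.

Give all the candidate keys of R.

{B, C}, {B, F}

Attribute B never appears on the right-hand side of any dependency, so B must belong to every candidate key.
{B}⁺ = {B}, which is not all of the schema, so we must add further attributes.
{B, C}⁺: BC→F adds F; BF→D adds D → {B, C, D, F}. Minimal: {C}⁺ = {C}; {B}⁺ = {B} — none reach the full schema.
{B, F}⁺: BF→D adds D; BDF→C adds C → {B, C, D, F}. Minimal: {F}⁺ = {F}; {B}⁺ = {B} — none reach the full schema.
Any other superkey contains one of these as a subset, so there are no further candidate keys.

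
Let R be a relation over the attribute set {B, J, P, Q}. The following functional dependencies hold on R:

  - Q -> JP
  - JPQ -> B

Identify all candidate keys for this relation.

Attribute Q never appears on the right-hand side of any dependency, so Q must belong to every candidate key.
{Q}⁺ = {B, J, P, Q}, which is all of the schema, so {Q} is the only candidate key.

(Q)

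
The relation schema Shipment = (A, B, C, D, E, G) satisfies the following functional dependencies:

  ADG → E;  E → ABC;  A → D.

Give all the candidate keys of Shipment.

Attribute G never appears on the right-hand side of any dependency, so G must belong to every candidate key.
{G}⁺ = {G}, which is not all of the schema, so we must add further attributes.
{A, G}⁺: A→D adds D; ADG→E adds E; E→ABC adds B, C → {A, B, C, D, E, G}. Minimal: {G}⁺ = {G}; {A}⁺ = {A, D} — none reach the full schema.
{E, G}⁺: E→ABC adds A, B, C; A→D adds D → {A, B, C, D, E, G}. Minimal: {G}⁺ = {G}; {E}⁺ = {A, B, C, D, E} — none reach the full schema.
Any other superkey contains one of these as a subset, so there are no further candidate keys.

(A, G), (E, G)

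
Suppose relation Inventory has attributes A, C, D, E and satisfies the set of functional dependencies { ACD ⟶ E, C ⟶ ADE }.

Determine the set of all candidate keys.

{C}

Attribute C never appears on the right-hand side of any dependency, so C must belong to every candidate key.
{C}⁺ = {A, C, D, E}, which is all of the schema, so {C} is the only candidate key.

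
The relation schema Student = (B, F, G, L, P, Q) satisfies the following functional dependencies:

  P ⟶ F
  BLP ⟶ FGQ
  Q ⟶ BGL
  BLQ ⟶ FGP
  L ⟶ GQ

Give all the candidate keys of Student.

(L), (Q)

{L}⁺: L→GQ adds G, Q; Q→BGL adds B; BLQ→FGP adds F, P → {B, F, G, L, P, Q}.
{Q}⁺: Q→BGL adds B, G, L; BLQ→FGP adds F, P → {B, F, G, L, P, Q}.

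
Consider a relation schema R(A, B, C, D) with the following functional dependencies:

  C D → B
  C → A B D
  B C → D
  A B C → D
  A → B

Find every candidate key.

Attribute C never appears on the right-hand side of any dependency, so C must belong to every candidate key.
{C}⁺ = {A, B, C, D}, which is all of the schema, so {C} is the only candidate key.

{C}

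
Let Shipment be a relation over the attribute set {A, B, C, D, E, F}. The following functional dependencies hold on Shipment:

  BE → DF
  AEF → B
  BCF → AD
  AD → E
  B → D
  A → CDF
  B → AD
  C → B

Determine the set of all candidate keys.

{A}, {B}, {C}

{A}⁺: A→CDF adds C, D, F; C→B adds B; AD→E adds E → {A, B, C, D, E, F}.
{B}⁺: B→D adds D; B→AD adds A; AD→E adds E; A→CDF adds C, F → {A, B, C, D, E, F}.
{C}⁺: C→B adds B; B→D adds D; B→AD adds A; AD→E adds E; A→CDF adds F → {A, B, C, D, E, F}.
Any other superkey contains one of these as a subset, so there are no further candidate keys.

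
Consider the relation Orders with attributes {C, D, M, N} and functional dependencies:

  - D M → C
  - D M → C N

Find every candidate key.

{D, M}

Attributes D, M never appear on any right-hand side, so every candidate key must contain {D, M}.
{D, M}⁺ = {C, D, M, N}, which is all of the schema, so {D, M} is the only candidate key.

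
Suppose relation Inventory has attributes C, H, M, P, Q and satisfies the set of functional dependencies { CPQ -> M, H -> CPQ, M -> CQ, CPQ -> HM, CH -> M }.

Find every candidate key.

{H}⁺: H→CPQ adds C, P, Q; CPQ→HM adds M → {C, H, M, P, Q}.
{M, P}⁺: M→CQ adds C, Q; CPQ→HM adds H → {C, H, M, P, Q}. Minimal: {P}⁺ = {P}; {M}⁺ = {C, M, Q} — none reach the full schema.
{C, P, Q}⁺: CPQ→M adds M; CPQ→HM adds H → {C, H, M, P, Q}. Minimal: {P, Q}⁺ = {P, Q}; {C, Q}⁺ = {C, Q}; {C, P}⁺ = {C, P} — none reach the full schema.

{H}; {M, P}; {C, P, Q}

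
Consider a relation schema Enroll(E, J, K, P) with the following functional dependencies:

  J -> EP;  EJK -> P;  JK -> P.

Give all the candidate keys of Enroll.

JK

{J, K}⁺: J→EP adds E, P → {E, J, K, P}.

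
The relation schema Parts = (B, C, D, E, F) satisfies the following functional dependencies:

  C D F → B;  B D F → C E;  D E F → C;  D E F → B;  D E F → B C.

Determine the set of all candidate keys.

{B, D, F}, {C, D, F}, {D, E, F}

Attributes D, F never appear on any right-hand side, so every candidate key must contain {D, F}.
{D, F}⁺ = {D, F}, which is not all of the schema, so we must add further attributes.
{B, D, F}⁺: BDF→CE adds C, E → {B, C, D, E, F}. Minimal: {D, F}⁺ = {D, F}; {B, F}⁺ = {B, F}; {B, D}⁺ = {B, D} — none reach the full schema.
{C, D, F}⁺: CDF→B adds B; BDF→CE adds E → {B, C, D, E, F}. Minimal: {D, F}⁺ = {D, F}; {C, F}⁺ = {C, F}; {C, D}⁺ = {C, D} — none reach the full schema.
{D, E, F}⁺: DEF→C adds C; DEF→B adds B → {B, C, D, E, F}. Minimal: {E, F}⁺ = {E, F}; {D, F}⁺ = {D, F}; {D, E}⁺ = {D, E} — none reach the full schema.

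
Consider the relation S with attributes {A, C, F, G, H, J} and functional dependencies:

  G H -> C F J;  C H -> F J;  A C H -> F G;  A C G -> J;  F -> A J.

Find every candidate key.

{C, H}, {G, H}

Attribute H never appears on the right-hand side of any dependency, so H must belong to every candidate key.
{H}⁺ = {H}, which is not all of the schema, so we must add further attributes.
{C, H}⁺: CH→FJ adds F, J; F→AJ adds A; ACH→FG adds G → {A, C, F, G, H, J}. Minimal: {H}⁺ = {H}; {C}⁺ = {C} — none reach the full schema.
{G, H}⁺: GH→CFJ adds C, F, J; F→AJ adds A → {A, C, F, G, H, J}. Minimal: {H}⁺ = {H}; {G}⁺ = {G} — none reach the full schema.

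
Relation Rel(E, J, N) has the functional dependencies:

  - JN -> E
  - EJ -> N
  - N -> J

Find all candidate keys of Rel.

{N}⁺: N→J adds J; JN→E adds E → {E, J, N}.
{E, J}⁺: EJ→N adds N → {E, J, N}. Minimal: {J}⁺ = {J}; {E}⁺ = {E} — none reach the full schema.

{N}; {E, J}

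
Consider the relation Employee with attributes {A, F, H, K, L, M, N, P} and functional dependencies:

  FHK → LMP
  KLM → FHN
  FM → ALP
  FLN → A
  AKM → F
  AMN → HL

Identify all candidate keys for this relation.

AKM; FHK; FKM; KLM

{A, K, M}⁺: AKM→F adds F; FM→ALP adds L, P; KLM→FHN adds H, N → {A, F, H, K, L, M, N, P}.
{F, H, K}⁺: FHK→LMP adds L, M, P; KLM→FHN adds N; FM→ALP adds A → {A, F, H, K, L, M, N, P}.
{F, K, M}⁺: FM→ALP adds A, L, P; KLM→FHN adds H, N → {A, F, H, K, L, M, N, P}.
{K, L, M}⁺: KLM→FHN adds F, H, N; FM→ALP adds A, P → {A, F, H, K, L, M, N, P}.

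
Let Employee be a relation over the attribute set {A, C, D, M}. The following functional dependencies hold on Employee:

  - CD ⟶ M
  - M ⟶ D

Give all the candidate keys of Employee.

Attributes A, C never appear on any right-hand side, so every candidate key must contain {A, C}.
{A, C}⁺ = {A, C}, which is not all of the schema, so we must add further attributes.
{A, C, D}⁺: CD→M adds M → {A, C, D, M}. Minimal: {C, D}⁺ = {C, D, M}; {A, D}⁺ = {A, D}; {A, C}⁺ = {A, C} — none reach the full schema.
{A, C, M}⁺: M→D adds D → {A, C, D, M}. Minimal: {C, M}⁺ = {C, D, M}; {A, M}⁺ = {A, D, M}; {A, C}⁺ = {A, C} — none reach the full schema.
Any other superkey contains one of these as a subset, so there are no further candidate keys.

{A, C, D}; {A, C, M}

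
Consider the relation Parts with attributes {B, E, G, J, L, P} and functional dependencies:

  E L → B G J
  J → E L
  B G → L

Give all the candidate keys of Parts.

{J, P}; {E, L, P}; {B, E, G, P}

Attribute P never appears on the right-hand side of any dependency, so P must belong to every candidate key.
{P}⁺ = {P}, which is not all of the schema, so we must add further attributes.
{J, P}⁺: J→EL adds E, L; EL→BGJ adds B, G → {B, E, G, J, L, P}.
{E, L, P}⁺: EL→BGJ adds B, G, J → {B, E, G, J, L, P}.
{B, E, G, P}⁺: BG→L adds L; EL→BGJ adds J → {B, E, G, J, L, P}.
Any other superkey contains one of these as a subset, so there are no further candidate keys.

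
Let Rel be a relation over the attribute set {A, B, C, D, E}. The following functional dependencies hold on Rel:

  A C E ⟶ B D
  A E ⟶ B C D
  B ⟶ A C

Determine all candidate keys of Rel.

Attribute E never appears on the right-hand side of any dependency, so E must belong to every candidate key.
{E}⁺ = {E}, which is not all of the schema, so we must add further attributes.
{A, E}⁺: AE→BCD adds B, C, D → {A, B, C, D, E}. Minimal: {E}⁺ = {E}; {A}⁺ = {A} — none reach the full schema.
{B, E}⁺: B→AC adds A, C; ACE→BD adds D → {A, B, C, D, E}. Minimal: {E}⁺ = {E}; {B}⁺ = {A, B, C} — none reach the full schema.
Any other superkey contains one of these as a subset, so there are no further candidate keys.

{A, E}; {B, E}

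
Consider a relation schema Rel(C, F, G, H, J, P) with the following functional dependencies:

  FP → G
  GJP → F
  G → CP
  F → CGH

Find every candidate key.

Attribute J never appears on the right-hand side of any dependency, so J must belong to every candidate key.
{J}⁺ = {J}, which is not all of the schema, so we must add further attributes.
{F, J}⁺: F→CGH adds C, G, H; G→CP adds P → {C, F, G, H, J, P}.
{G, J}⁺: G→CP adds C, P; GJP→F adds F; F→CGH adds H → {C, F, G, H, J, P}.
Any other superkey contains one of these as a subset, so there are no further candidate keys.

{F, J}, {G, J}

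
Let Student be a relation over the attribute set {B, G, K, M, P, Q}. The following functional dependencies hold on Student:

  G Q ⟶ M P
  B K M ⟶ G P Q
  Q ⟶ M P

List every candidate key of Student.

(B, K, M); (B, K, Q)

Attributes B, K never appear on any right-hand side, so every candidate key must contain {B, K}.
{B, K}⁺ = {B, K}, which is not all of the schema, so we must add further attributes.
{B, K, M}⁺: BKM→GPQ adds G, P, Q → {B, G, K, M, P, Q}.
{B, K, Q}⁺: Q→MP adds M, P; BKM→GPQ adds G → {B, G, K, M, P, Q}.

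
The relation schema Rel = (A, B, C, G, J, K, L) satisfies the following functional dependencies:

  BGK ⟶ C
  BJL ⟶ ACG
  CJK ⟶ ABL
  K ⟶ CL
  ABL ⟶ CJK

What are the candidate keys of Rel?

(J, K), (A, B, K), (A, B, L), (B, J, L)

{J, K}⁺: K→CL adds C, L; CJK→ABL adds A, B; BJL→ACG adds G → {A, B, C, G, J, K, L}. Minimal: {K}⁺ = {C, K, L}; {J}⁺ = {J} — none reach the full schema.
{A, B, K}⁺: K→CL adds C, L; ABL→CJK adds J; BJL→ACG adds G → {A, B, C, G, J, K, L}. Minimal: {B, K}⁺ = {B, C, K, L}; {A, K}⁺ = {A, C, K, L}; {A, B}⁺ = {A, B} — none reach the full schema.
{A, B, L}⁺: ABL→CJK adds C, J, K; BJL→ACG adds G → {A, B, C, G, J, K, L}. Minimal: {B, L}⁺ = {B, L}; {A, L}⁺ = {A, L}; {A, B}⁺ = {A, B} — none reach the full schema.
{B, J, L}⁺: BJL→ACG adds A, C, G; ABL→CJK adds K → {A, B, C, G, J, K, L}. Minimal: {J, L}⁺ = {J, L}; {B, L}⁺ = {B, L}; {B, J}⁺ = {B, J} — none reach the full schema.
Any other superkey contains one of these as a subset, so there are no further candidate keys.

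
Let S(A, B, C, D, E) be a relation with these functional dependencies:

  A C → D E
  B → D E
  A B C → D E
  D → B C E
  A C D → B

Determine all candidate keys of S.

{A, B}, {A, C}, {A, D}

{A, B}⁺: B→DE adds D, E; D→BCE adds C → {A, B, C, D, E}. Minimal: {B}⁺ = {B, C, D, E}; {A}⁺ = {A} — none reach the full schema.
{A, C}⁺: AC→DE adds D, E; D→BCE adds B → {A, B, C, D, E}. Minimal: {C}⁺ = {C}; {A}⁺ = {A} — none reach the full schema.
{A, D}⁺: D→BCE adds B, C, E → {A, B, C, D, E}. Minimal: {D}⁺ = {B, C, D, E}; {A}⁺ = {A} — none reach the full schema.
Any other superkey contains one of these as a subset, so there are no further candidate keys.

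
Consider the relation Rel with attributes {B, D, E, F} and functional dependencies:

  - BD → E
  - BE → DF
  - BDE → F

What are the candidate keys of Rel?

{B, D}, {B, E}

Attribute B never appears on the right-hand side of any dependency, so B must belong to every candidate key.
{B}⁺ = {B}, which is not all of the schema, so we must add further attributes.
{B, D}⁺: BD→E adds E; BE→DF adds F → {B, D, E, F}. Minimal: {D}⁺ = {D}; {B}⁺ = {B} — none reach the full schema.
{B, E}⁺: BE→DF adds D, F → {B, D, E, F}. Minimal: {E}⁺ = {E}; {B}⁺ = {B} — none reach the full schema.
Any other superkey contains one of these as a subset, so there are no further candidate keys.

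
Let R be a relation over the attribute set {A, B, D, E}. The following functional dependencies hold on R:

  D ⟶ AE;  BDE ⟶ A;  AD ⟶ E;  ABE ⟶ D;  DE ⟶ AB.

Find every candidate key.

D; ABE

{D}⁺: D→AE adds A, E; DE→AB adds B → {A, B, D, E}.
{A, B, E}⁺: ABE→D adds D → {A, B, D, E}. Minimal: {B, E}⁺ = {B, E}; {A, E}⁺ = {A, E}; {A, B}⁺ = {A, B} — none reach the full schema.
Any other superkey contains one of these as a subset, so there are no further candidate keys.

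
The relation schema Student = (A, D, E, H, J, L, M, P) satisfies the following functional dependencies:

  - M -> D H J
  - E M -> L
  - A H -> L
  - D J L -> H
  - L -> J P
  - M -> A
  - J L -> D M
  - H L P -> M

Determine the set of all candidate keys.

Attribute E never appears on the right-hand side of any dependency, so E must belong to every candidate key.
{E}⁺ = {E}, which is not all of the schema, so we must add further attributes.
{E, L}⁺: L→JP adds J, P; JL→DM adds D, M; M→DHJ adds H; M→A adds A → {A, D, E, H, J, L, M, P}. Minimal: {L}⁺ = {A, D, H, J, L, M, P}; {E}⁺ = {E} — none reach the full schema.
{E, M}⁺: M→DHJ adds D, H, J; EM→L adds L; L→JP adds P; M→A adds A → {A, D, E, H, J, L, M, P}. Minimal: {M}⁺ = {A, D, H, J, L, M, P}; {E}⁺ = {E} — none reach the full schema.
{A, E, H}⁺: AH→L adds L; L→JP adds J, P; JL→DM adds D, M → {A, D, E, H, J, L, M, P}. Minimal: {E, H}⁺ = {E, H}; {A, H}⁺ = {A, D, H, J, L, M, P}; {A, E}⁺ = {A, E} — none reach the full schema.
Any other superkey contains one of these as a subset, so there are no further candidate keys.

{E, L}, {E, M}, {A, E, H}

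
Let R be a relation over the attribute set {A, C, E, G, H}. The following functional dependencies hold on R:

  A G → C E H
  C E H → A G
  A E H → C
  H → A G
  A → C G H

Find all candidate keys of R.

{A}⁺: A→CGH adds C, G, H; AG→CEH adds E → {A, C, E, G, H}.
{H}⁺: H→AG adds A, G; A→CGH adds C; AG→CEH adds E → {A, C, E, G, H}.
Any other superkey contains one of these as a subset, so there are no further candidate keys.

A, H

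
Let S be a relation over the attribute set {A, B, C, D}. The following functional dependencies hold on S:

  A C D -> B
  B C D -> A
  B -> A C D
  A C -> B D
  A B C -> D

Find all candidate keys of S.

{B}⁺: B→ACD adds A, C, D → {A, B, C, D}.
{A, C}⁺: AC→BD adds B, D → {A, B, C, D}. Minimal: {C}⁺ = {C}; {A}⁺ = {A} — none reach the full schema.
Any other superkey contains one of these as a subset, so there are no further candidate keys.

{B}, {A, C}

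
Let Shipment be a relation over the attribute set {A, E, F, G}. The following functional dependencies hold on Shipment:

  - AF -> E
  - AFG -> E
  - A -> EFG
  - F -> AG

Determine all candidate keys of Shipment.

{A}; {F}

{A}⁺: A→EFG adds E, F, G → {A, E, F, G}.
{F}⁺: F→AG adds A, G; AF→E adds E → {A, E, F, G}.
Any other superkey contains one of these as a subset, so there are no further candidate keys.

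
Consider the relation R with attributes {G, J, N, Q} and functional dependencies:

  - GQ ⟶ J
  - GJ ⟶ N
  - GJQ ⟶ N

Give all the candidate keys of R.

Attributes G, Q never appear on any right-hand side, so every candidate key must contain {G, Q}.
{G, Q}⁺ = {G, J, N, Q}, which is all of the schema, so {G, Q} is the only candidate key.

{G, Q}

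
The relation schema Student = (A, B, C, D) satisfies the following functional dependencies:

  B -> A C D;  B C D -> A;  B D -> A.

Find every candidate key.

Attribute B never appears on the right-hand side of any dependency, so B must belong to every candidate key.
{B}⁺ = {A, B, C, D}, which is all of the schema, so {B} is the only candidate key.

(B)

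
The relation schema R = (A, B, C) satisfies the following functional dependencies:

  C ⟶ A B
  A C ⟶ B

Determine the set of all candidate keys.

Attribute C never appears on the right-hand side of any dependency, so C must belong to every candidate key.
{C}⁺ = {A, B, C}, which is all of the schema, so {C} is the only candidate key.

(C)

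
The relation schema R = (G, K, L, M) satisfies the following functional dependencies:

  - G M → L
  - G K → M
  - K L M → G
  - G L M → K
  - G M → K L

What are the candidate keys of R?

{G, K}⁺: GK→M adds M; GM→KL adds L → {G, K, L, M}.
{G, M}⁺: GM→L adds L; GLM→K adds K → {G, K, L, M}.
{K, L, M}⁺: KLM→G adds G → {G, K, L, M}.
Any other superkey contains one of these as a subset, so there are no further candidate keys.

(G, K), (G, M), (K, L, M)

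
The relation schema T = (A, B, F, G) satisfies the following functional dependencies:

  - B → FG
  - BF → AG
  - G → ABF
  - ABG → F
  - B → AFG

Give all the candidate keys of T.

{B}⁺: B→FG adds F, G; BF→AG adds A → {A, B, F, G}.
{G}⁺: G→ABF adds A, B, F → {A, B, F, G}.

{B}, {G}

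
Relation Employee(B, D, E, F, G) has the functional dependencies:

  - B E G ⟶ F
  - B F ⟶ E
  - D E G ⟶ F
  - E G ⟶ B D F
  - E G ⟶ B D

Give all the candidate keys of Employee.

{E, G}, {B, F, G}

Attribute G never appears on the right-hand side of any dependency, so G must belong to every candidate key.
{G}⁺ = {G}, which is not all of the schema, so we must add further attributes.
{E, G}⁺: EG→BDF adds B, D, F → {B, D, E, F, G}. Minimal: {G}⁺ = {G}; {E}⁺ = {E} — none reach the full schema.
{B, F, G}⁺: BF→E adds E; EG→BDF adds D → {B, D, E, F, G}. Minimal: {F, G}⁺ = {F, G}; {B, G}⁺ = {B, G}; {B, F}⁺ = {B, E, F} — none reach the full schema.
Any other superkey contains one of these as a subset, so there are no further candidate keys.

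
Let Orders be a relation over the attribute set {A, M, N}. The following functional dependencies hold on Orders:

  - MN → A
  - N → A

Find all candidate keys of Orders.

Attributes M, N never appear on any right-hand side, so every candidate key must contain {M, N}.
{M, N}⁺ = {A, M, N}, which is all of the schema, so {M, N} is the only candidate key.

{M, N}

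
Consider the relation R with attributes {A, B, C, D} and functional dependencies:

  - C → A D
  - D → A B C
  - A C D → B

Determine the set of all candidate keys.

{C}; {D}

{C}⁺: C→AD adds A, D; D→ABC adds B → {A, B, C, D}.
{D}⁺: D→ABC adds A, B, C → {A, B, C, D}.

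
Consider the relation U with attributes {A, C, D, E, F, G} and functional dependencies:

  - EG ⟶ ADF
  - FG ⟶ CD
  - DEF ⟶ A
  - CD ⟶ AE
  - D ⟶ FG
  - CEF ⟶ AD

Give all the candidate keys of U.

(D), (E, G), (F, G), (C, E, F)

{D}⁺: D→FG adds F, G; FG→CD adds C; CD→AE adds A, E → {A, C, D, E, F, G}.
{E, G}⁺: EG→ADF adds A, D, F; FG→CD adds C → {A, C, D, E, F, G}. Minimal: {G}⁺ = {G}; {E}⁺ = {E} — none reach the full schema.
{F, G}⁺: FG→CD adds C, D; CD→AE adds A, E → {A, C, D, E, F, G}. Minimal: {G}⁺ = {G}; {F}⁺ = {F} — none reach the full schema.
{C, E, F}⁺: CEF→AD adds A, D; D→FG adds G → {A, C, D, E, F, G}. Minimal: {E, F}⁺ = {E, F}; {C, F}⁺ = {C, F}; {C, E}⁺ = {C, E} — none reach the full schema.
Any other superkey contains one of these as a subset, so there are no further candidate keys.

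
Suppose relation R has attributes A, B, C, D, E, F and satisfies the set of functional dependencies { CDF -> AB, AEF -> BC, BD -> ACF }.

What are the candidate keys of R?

{B, D, E}; {A, D, E, F}; {C, D, E, F}

Attributes D, E never appear on any right-hand side, so every candidate key must contain {D, E}.
{D, E}⁺ = {D, E}, which is not all of the schema, so we must add further attributes.
{B, D, E}⁺: BD→ACF adds A, C, F → {A, B, C, D, E, F}. Minimal: {D, E}⁺ = {D, E}; {B, E}⁺ = {B, E}; {B, D}⁺ = {A, B, C, D, F} — none reach the full schema.
{A, D, E, F}⁺: AEF→BC adds B, C → {A, B, C, D, E, F}. Minimal: {D, E, F}⁺ = {D, E, F}; {A, E, F}⁺ = {A, B, C, E, F}; {A, D, F}⁺ = {A, D, F}; … — none reach the full schema.
{C, D, E, F}⁺: CDF→AB adds A, B → {A, B, C, D, E, F}. Minimal: {D, E, F}⁺ = {D, E, F}; {C, E, F}⁺ = {C, E, F}; {C, D, F}⁺ = {A, B, C, D, F}; … — none reach the full schema.
Any other superkey contains one of these as a subset, so there are no further candidate keys.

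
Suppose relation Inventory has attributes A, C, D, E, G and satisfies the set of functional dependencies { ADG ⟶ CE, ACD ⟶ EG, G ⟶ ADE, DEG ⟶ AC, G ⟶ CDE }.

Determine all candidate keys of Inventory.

{G}⁺: G→ADE adds A, D, E; DEG→AC adds C → {A, C, D, E, G}.
{A, C, D}⁺: ACD→EG adds E, G → {A, C, D, E, G}.
Any other superkey contains one of these as a subset, so there are no further candidate keys.

{G}; {A, C, D}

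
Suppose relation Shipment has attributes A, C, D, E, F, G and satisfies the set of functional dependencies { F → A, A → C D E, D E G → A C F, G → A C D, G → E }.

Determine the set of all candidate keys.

(G)

Attribute G never appears on the right-hand side of any dependency, so G must belong to every candidate key.
{G}⁺ = {A, C, D, E, F, G}, which is all of the schema, so {G} is the only candidate key.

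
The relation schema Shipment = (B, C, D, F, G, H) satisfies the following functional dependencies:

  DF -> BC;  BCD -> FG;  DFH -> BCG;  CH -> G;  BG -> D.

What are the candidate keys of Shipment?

{B, C, H}; {D, F, H}; {B, F, G, H}

Attribute H never appears on the right-hand side of any dependency, so H must belong to every candidate key.
{H}⁺ = {H}, which is not all of the schema, so we must add further attributes.
{B, C, H}⁺: CH→G adds G; BG→D adds D; BCD→FG adds F → {B, C, D, F, G, H}. Minimal: {C, H}⁺ = {C, G, H}; {B, H}⁺ = {B, H}; {B, C}⁺ = {B, C} — none reach the full schema.
{D, F, H}⁺: DF→BC adds B, C; BCD→FG adds G → {B, C, D, F, G, H}. Minimal: {F, H}⁺ = {F, H}; {D, H}⁺ = {D, H}; {D, F}⁺ = {B, C, D, F, G} — none reach the full schema.
{B, F, G, H}⁺: BG→D adds D; DF→BC adds C → {B, C, D, F, G, H}. Minimal: {F, G, H}⁺ = {F, G, H}; {B, G, H}⁺ = {B, D, G, H}; {B, F, H}⁺ = {B, F, H}; … — none reach the full schema.
Any other superkey contains one of these as a subset, so there are no further candidate keys.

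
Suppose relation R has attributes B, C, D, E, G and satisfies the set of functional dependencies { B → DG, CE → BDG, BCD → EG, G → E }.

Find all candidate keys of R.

BC, CE, CG

Attribute C never appears on the right-hand side of any dependency, so C must belong to every candidate key.
{C}⁺ = {C}, which is not all of the schema, so we must add further attributes.
{B, C}⁺: B→DG adds D, G; BCD→EG adds E → {B, C, D, E, G}. Minimal: {C}⁺ = {C}; {B}⁺ = {B, D, E, G} — none reach the full schema.
{C, E}⁺: CE→BDG adds B, D, G → {B, C, D, E, G}. Minimal: {E}⁺ = {E}; {C}⁺ = {C} — none reach the full schema.
{C, G}⁺: G→E adds E; CE→BDG adds B, D → {B, C, D, E, G}. Minimal: {G}⁺ = {E, G}; {C}⁺ = {C} — none reach the full schema.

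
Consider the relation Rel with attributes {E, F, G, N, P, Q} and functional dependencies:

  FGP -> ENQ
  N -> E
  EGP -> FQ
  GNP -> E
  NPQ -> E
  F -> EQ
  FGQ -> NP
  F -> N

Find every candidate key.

FG, EGP, GNP

Attribute G never appears on the right-hand side of any dependency, so G must belong to every candidate key.
{G}⁺ = {G}, which is not all of the schema, so we must add further attributes.
{F, G}⁺: F→EQ adds E, Q; FGQ→NP adds N, P → {E, F, G, N, P, Q}. Minimal: {G}⁺ = {G}; {F}⁺ = {E, F, N, Q} — none reach the full schema.
{E, G, P}⁺: EGP→FQ adds F, Q; FGQ→NP adds N → {E, F, G, N, P, Q}. Minimal: {G, P}⁺ = {G, P}; {E, P}⁺ = {E, P}; {E, G}⁺ = {E, G} — none reach the full schema.
{G, N, P}⁺: N→E adds E; EGP→FQ adds F, Q → {E, F, G, N, P, Q}. Minimal: {N, P}⁺ = {E, N, P}; {G, P}⁺ = {G, P}; {G, N}⁺ = {E, G, N} — none reach the full schema.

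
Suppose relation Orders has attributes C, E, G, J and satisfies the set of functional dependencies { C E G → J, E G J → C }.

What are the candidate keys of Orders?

CEG, EGJ

Attributes E, G never appear on any right-hand side, so every candidate key must contain {E, G}.
{E, G}⁺ = {E, G}, which is not all of the schema, so we must add further attributes.
{C, E, G}⁺: CEG→J adds J → {C, E, G, J}. Minimal: {E, G}⁺ = {E, G}; {C, G}⁺ = {C, G}; {C, E}⁺ = {C, E} — none reach the full schema.
{E, G, J}⁺: EGJ→C adds C → {C, E, G, J}. Minimal: {G, J}⁺ = {G, J}; {E, J}⁺ = {E, J}; {E, G}⁺ = {E, G} — none reach the full schema.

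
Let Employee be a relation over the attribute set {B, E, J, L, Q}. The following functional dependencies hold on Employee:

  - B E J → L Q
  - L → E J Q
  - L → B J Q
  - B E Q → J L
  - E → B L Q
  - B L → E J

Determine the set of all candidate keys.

{E}⁺: E→BLQ adds B, L, Q; BL→EJ adds J → {B, E, J, L, Q}.
{L}⁺: L→EJQ adds E, J, Q; L→BJQ adds B → {B, E, J, L, Q}.

{E}, {L}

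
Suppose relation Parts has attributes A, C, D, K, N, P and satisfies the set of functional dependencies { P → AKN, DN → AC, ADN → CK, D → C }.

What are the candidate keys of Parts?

Attributes D, P never appear on any right-hand side, so every candidate key must contain {D, P}.
{D, P}⁺ = {A, C, D, K, N, P}, which is all of the schema, so {D, P} is the only candidate key.

{D, P}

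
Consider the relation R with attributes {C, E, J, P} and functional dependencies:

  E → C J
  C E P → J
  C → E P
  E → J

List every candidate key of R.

{C}, {E}

{C}⁺: C→EP adds E, P; E→J adds J → {C, E, J, P}.
{E}⁺: E→CJ adds C, J; C→EP adds P → {C, E, J, P}.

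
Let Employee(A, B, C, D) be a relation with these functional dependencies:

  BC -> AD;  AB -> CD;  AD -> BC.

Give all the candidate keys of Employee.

{A, B}⁺: AB→CD adds C, D → {A, B, C, D}.
{A, D}⁺: AD→BC adds B, C → {A, B, C, D}.
{B, C}⁺: BC→AD adds A, D → {A, B, C, D}.
Any other superkey contains one of these as a subset, so there are no further candidate keys.

(A, B), (A, D), (B, C)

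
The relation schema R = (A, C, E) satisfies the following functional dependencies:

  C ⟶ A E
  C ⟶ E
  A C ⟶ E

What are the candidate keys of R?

Attribute C never appears on the right-hand side of any dependency, so C must belong to every candidate key.
{C}⁺ = {A, C, E}, which is all of the schema, so {C} is the only candidate key.

{C}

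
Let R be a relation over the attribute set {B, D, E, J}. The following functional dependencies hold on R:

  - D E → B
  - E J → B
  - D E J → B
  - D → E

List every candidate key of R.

Attributes D, J never appear on any right-hand side, so every candidate key must contain {D, J}.
{D, J}⁺ = {B, D, E, J}, which is all of the schema, so {D, J} is the only candidate key.

DJ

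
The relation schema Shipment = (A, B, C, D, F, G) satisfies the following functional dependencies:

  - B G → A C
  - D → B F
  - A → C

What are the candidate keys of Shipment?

DG

Attributes D, G never appear on any right-hand side, so every candidate key must contain {D, G}.
{D, G}⁺ = {A, B, C, D, F, G}, which is all of the schema, so {D, G} is the only candidate key.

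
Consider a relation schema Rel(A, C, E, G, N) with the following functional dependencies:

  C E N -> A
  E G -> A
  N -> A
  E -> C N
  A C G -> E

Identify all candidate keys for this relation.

Attribute G never appears on the right-hand side of any dependency, so G must belong to every candidate key.
{G}⁺ = {G}, which is not all of the schema, so we must add further attributes.
{E, G}⁺: EG→A adds A; E→CN adds C, N → {A, C, E, G, N}. Minimal: {G}⁺ = {G}; {E}⁺ = {A, C, E, N} — none reach the full schema.
{A, C, G}⁺: ACG→E adds E; E→CN adds N → {A, C, E, G, N}. Minimal: {C, G}⁺ = {C, G}; {A, G}⁺ = {A, G}; {A, C}⁺ = {A, C} — none reach the full schema.
{C, G, N}⁺: N→A adds A; ACG→E adds E → {A, C, E, G, N}. Minimal: {G, N}⁺ = {A, G, N}; {C, N}⁺ = {A, C, N}; {C, G}⁺ = {C, G} — none reach the full schema.
Any other superkey contains one of these as a subset, so there are no further candidate keys.

EG, ACG, CGN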